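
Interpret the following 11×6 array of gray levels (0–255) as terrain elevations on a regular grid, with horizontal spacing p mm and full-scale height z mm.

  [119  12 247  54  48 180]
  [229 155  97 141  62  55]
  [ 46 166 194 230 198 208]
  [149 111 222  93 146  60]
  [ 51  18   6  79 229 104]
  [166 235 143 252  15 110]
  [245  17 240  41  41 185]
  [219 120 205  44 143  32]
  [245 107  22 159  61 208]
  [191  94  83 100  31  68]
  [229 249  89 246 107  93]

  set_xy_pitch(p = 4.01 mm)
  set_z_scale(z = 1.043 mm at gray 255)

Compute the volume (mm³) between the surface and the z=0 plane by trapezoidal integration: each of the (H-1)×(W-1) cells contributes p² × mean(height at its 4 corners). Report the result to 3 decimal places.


412.169

height_mm = gray/255 × 1.043; cell vol = 4.01² × mean(4 corners)
unit = 4.01² × 1.043 / (4×255) = 0.0164427 mm³ per gray-sum
row 0: Σ corner-gray over 5 cells = 2215  → 36.4206
row 1: Σ corner-gray over 5 cells = 3024  → 49.7227
row 2: Σ corner-gray over 5 cells = 3183  → 52.3371
row 3: Σ corner-gray over 5 cells = 2172  → 35.7135
row 4: Σ corner-gray over 5 cells = 2385  → 39.2158
row 5: Σ corner-gray over 5 cells = 2674  → 43.9678
row 6: Σ corner-gray over 5 cells = 2383  → 39.1829
row 7: Σ corner-gray over 5 cells = 2426  → 39.8900
row 8: Σ corner-gray over 5 cells = 2026  → 33.3129
row 9: Σ corner-gray over 5 cells = 2579  → 42.4057
Σ rows: total corner-gray = 25067  → 412.1689 mm³


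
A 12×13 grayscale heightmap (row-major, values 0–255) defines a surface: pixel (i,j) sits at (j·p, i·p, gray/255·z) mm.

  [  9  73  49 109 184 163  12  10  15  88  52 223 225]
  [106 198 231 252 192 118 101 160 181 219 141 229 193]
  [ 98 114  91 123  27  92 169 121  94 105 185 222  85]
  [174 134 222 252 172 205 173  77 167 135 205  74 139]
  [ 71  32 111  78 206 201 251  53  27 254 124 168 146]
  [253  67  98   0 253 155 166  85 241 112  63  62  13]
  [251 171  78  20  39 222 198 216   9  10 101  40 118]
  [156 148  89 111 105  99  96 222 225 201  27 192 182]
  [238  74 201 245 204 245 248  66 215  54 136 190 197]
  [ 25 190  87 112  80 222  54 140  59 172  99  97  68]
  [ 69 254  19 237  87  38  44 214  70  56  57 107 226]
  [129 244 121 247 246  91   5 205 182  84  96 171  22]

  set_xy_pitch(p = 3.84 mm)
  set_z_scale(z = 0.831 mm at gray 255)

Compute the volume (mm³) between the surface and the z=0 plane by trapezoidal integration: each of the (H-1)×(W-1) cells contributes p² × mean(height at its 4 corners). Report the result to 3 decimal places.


height_mm = gray/255 × 0.831; cell vol = 3.84² × mean(4 corners)
unit = 3.84² × 0.831 / (4×255) = 0.0120133 mm³ per gray-sum
row 0: Σ corner-gray over 12 cells = 6533  → 78.4831
row 1: Σ corner-gray over 12 cells = 7212  → 86.6401
row 2: Σ corner-gray over 12 cells = 6814  → 81.8588
row 3: Σ corner-gray over 12 cells = 7172  → 86.1596
row 4: Σ corner-gray over 12 cells = 6097  → 73.2453
row 5: Σ corner-gray over 12 cells = 5447  → 65.4366
row 6: Σ corner-gray over 12 cells = 5945  → 71.4192
row 7: Σ corner-gray over 12 cells = 7559  → 90.8087
row 8: Σ corner-gray over 12 cells = 6908  → 82.9881
row 9: Σ corner-gray over 12 cells = 5378  → 64.6077
row 10: Σ corner-gray over 12 cells = 6196  → 74.4346
Σ rows: total corner-gray = 71261  → 856.0817 mm³

856.082


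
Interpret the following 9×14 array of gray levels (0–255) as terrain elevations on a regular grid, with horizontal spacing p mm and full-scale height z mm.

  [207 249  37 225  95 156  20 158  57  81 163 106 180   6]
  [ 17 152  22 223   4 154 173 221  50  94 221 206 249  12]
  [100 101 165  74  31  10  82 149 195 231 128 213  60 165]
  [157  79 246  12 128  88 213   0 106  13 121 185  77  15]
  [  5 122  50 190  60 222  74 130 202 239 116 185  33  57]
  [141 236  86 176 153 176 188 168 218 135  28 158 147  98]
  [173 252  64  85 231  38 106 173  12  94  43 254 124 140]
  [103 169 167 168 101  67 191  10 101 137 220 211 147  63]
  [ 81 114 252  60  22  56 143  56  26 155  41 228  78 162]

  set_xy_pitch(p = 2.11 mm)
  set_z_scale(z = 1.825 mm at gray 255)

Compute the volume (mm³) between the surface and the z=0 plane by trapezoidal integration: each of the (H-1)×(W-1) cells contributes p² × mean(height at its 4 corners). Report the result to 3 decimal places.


height_mm = gray/255 × 1.825; cell vol = 2.11² × mean(4 corners)
unit = 2.11² × 1.825 / (4×255) = 0.00796577 mm³ per gray-sum
row 0: Σ corner-gray over 13 cells = 6834  → 54.4381
row 1: Σ corner-gray over 13 cells = 6710  → 53.4503
row 2: Σ corner-gray over 13 cells = 5851  → 46.6077
row 3: Σ corner-gray over 13 cells = 6016  → 47.9221
row 4: Σ corner-gray over 13 cells = 7285  → 58.0306
row 5: Σ corner-gray over 13 cells = 7242  → 57.6881
row 6: Σ corner-gray over 13 cells = 6809  → 54.2389
row 7: Σ corner-gray over 13 cells = 6249  → 49.7781
Σ rows: total corner-gray = 52996  → 422.1538 mm³

422.154


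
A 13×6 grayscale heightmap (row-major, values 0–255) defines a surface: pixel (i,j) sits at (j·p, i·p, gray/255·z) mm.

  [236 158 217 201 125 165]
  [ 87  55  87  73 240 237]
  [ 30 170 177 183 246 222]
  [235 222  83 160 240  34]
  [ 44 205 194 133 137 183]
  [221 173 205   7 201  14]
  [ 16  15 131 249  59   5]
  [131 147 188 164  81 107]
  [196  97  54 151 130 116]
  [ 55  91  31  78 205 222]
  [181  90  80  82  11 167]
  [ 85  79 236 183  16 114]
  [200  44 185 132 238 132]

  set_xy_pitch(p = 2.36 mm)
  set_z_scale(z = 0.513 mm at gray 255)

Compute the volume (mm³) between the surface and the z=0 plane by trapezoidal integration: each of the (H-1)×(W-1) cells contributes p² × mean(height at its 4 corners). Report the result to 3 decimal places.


89.898

height_mm = gray/255 × 0.513; cell vol = 2.36² × mean(4 corners)
unit = 2.36² × 0.513 / (4×255) = 0.00280118 mm³ per gray-sum
row 0: Σ corner-gray over 5 cells = 3037  → 8.5072
row 1: Σ corner-gray over 5 cells = 3038  → 8.5100
row 2: Σ corner-gray over 5 cells = 3483  → 9.7565
row 3: Σ corner-gray over 5 cells = 3244  → 9.0870
row 4: Σ corner-gray over 5 cells = 2972  → 8.3251
row 5: Σ corner-gray over 5 cells = 2336  → 6.5436
row 6: Σ corner-gray over 5 cells = 2327  → 6.5183
row 7: Σ corner-gray over 5 cells = 2574  → 7.2102
row 8: Σ corner-gray over 5 cells = 2263  → 6.3391
row 9: Σ corner-gray over 5 cells = 1961  → 5.4931
row 10: Σ corner-gray over 5 cells = 2101  → 5.8853
row 11: Σ corner-gray over 5 cells = 2757  → 7.7229
Σ rows: total corner-gray = 32093  → 89.8983 mm³


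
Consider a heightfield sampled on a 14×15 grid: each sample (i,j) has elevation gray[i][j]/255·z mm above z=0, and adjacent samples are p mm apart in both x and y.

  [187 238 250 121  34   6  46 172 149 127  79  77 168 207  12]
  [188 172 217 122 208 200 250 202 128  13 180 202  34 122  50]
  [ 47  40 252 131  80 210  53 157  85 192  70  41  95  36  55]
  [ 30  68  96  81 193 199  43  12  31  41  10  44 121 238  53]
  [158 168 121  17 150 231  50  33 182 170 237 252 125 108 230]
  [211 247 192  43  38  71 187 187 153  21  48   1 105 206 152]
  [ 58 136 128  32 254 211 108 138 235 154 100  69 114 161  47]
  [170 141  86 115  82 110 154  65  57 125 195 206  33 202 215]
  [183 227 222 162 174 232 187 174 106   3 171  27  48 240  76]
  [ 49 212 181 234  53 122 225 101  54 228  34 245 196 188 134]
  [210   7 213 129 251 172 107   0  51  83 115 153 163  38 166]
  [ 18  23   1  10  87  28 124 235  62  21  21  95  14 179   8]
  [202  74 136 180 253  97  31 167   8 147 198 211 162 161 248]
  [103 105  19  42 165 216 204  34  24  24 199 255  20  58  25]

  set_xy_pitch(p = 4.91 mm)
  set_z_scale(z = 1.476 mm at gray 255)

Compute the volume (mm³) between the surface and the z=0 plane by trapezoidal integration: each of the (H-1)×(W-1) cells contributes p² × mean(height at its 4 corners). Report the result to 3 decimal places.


3175.483

height_mm = gray/255 × 1.476; cell vol = 4.91² × mean(4 corners)
unit = 4.91² × 1.476 / (4×255) = 0.0348858 mm³ per gray-sum
row 0: Σ corner-gray over 14 cells = 7885  → 275.0748
row 1: Σ corner-gray over 14 cells = 7324  → 255.5039
row 2: Σ corner-gray over 14 cells = 5423  → 189.1859
row 3: Σ corner-gray over 14 cells = 6513  → 227.2115
row 4: Σ corner-gray over 14 cells = 7437  → 259.4460
row 5: Σ corner-gray over 14 cells = 7146  → 249.2942
row 6: Σ corner-gray over 14 cells = 7312  → 255.0853
row 7: Σ corner-gray over 14 cells = 7732  → 269.7373
row 8: Σ corner-gray over 14 cells = 8534  → 297.7157
row 9: Σ corner-gray over 14 cells = 7669  → 267.5395
row 10: Σ corner-gray over 14 cells = 5166  → 180.2202
row 11: Σ corner-gray over 14 cells = 5926  → 206.7335
row 12: Σ corner-gray over 14 cells = 6958  → 242.7357
Σ rows: total corner-gray = 91025  → 3175.4835 mm³


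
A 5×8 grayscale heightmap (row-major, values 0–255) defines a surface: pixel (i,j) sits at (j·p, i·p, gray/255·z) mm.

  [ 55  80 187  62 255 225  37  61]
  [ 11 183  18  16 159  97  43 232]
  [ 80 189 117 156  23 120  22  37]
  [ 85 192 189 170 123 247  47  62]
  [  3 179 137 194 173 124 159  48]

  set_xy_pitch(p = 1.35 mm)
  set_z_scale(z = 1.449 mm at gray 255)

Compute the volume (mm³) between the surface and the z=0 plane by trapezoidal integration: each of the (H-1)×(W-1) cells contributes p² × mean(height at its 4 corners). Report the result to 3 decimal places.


height_mm = gray/255 × 1.449; cell vol = 1.35² × mean(4 corners)
unit = 1.35² × 1.449 / (4×255) = 0.00258902 mm³ per gray-sum
row 0: Σ corner-gray over 7 cells = 3083  → 7.9820
row 1: Σ corner-gray over 7 cells = 2646  → 6.8506
row 2: Σ corner-gray over 7 cells = 3454  → 8.9425
row 3: Σ corner-gray over 7 cells = 4066  → 10.5270
Σ rows: total corner-gray = 13249  → 34.3020 mm³

34.302


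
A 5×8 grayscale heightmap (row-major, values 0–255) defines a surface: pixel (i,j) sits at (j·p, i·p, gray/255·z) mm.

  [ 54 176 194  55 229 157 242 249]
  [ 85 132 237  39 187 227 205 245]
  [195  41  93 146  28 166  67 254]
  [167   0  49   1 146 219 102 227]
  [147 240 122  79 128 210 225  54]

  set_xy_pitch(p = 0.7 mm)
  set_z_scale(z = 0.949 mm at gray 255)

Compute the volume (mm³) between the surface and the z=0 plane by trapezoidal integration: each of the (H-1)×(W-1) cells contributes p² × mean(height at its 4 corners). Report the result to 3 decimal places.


height_mm = gray/255 × 0.949; cell vol = 0.7² × mean(4 corners)
unit = 0.7² × 0.949 / (4×255) = 0.000455892 mm³ per gray-sum
row 0: Σ corner-gray over 7 cells = 4793  → 2.1851
row 1: Σ corner-gray over 7 cells = 3915  → 1.7848
row 2: Σ corner-gray over 7 cells = 2959  → 1.3490
row 3: Σ corner-gray over 7 cells = 3637  → 1.6581
Σ rows: total corner-gray = 15304  → 6.9770 mm³

6.977


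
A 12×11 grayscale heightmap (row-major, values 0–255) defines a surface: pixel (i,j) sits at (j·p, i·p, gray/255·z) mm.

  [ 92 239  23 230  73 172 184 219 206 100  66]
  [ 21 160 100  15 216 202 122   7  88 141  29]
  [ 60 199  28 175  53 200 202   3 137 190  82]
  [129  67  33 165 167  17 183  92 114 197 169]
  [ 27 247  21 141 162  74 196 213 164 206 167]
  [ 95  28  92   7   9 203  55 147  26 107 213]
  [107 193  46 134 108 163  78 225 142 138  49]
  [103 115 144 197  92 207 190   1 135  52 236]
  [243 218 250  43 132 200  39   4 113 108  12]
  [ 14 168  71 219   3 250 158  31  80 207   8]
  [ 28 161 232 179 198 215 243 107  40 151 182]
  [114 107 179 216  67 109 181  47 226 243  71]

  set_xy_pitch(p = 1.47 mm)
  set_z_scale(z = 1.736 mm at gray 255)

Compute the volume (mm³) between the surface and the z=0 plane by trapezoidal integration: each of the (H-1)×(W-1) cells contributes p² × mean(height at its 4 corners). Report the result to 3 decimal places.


206.459

height_mm = gray/255 × 1.736; cell vol = 1.47² × mean(4 corners)
unit = 1.47² × 1.736 / (4×255) = 0.00367777 mm³ per gray-sum
row 0: Σ corner-gray over 10 cells = 5202  → 19.1317
row 1: Σ corner-gray over 10 cells = 4668  → 17.1678
row 2: Σ corner-gray over 10 cells = 4884  → 17.9622
row 3: Σ corner-gray over 10 cells = 5410  → 19.8967
row 4: Σ corner-gray over 10 cells = 4698  → 17.2781
row 5: Σ corner-gray over 10 cells = 4266  → 15.6894
row 6: Σ corner-gray over 10 cells = 5215  → 19.1796
row 7: Σ corner-gray over 10 cells = 5074  → 18.6610
row 8: Σ corner-gray over 10 cells = 4865  → 17.8923
row 9: Σ corner-gray over 10 cells = 5658  → 20.8088
row 10: Σ corner-gray over 10 cells = 6197  → 22.7911
Σ rows: total corner-gray = 56137  → 206.4588 mm³


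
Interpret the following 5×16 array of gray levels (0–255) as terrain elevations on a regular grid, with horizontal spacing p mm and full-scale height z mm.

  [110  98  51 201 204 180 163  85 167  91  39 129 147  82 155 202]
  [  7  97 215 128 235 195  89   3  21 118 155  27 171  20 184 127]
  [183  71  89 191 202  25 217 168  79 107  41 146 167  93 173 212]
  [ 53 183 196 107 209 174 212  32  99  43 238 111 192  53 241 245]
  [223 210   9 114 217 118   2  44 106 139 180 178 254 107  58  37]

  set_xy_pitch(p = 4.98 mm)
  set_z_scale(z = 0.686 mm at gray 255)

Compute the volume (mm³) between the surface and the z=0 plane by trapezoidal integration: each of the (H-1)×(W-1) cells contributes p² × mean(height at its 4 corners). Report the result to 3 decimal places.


522.902

height_mm = gray/255 × 0.686; cell vol = 4.98² × mean(4 corners)
unit = 4.98² × 0.686 / (4×255) = 0.0166795 mm³ per gray-sum
row 0: Σ corner-gray over 15 cells = 7346  → 122.5275
row 1: Σ corner-gray over 15 cells = 7383  → 123.1446
row 2: Σ corner-gray over 15 cells = 8411  → 140.2911
row 3: Σ corner-gray over 15 cells = 8210  → 136.9386
Σ rows: total corner-gray = 31350  → 522.9018 mm³


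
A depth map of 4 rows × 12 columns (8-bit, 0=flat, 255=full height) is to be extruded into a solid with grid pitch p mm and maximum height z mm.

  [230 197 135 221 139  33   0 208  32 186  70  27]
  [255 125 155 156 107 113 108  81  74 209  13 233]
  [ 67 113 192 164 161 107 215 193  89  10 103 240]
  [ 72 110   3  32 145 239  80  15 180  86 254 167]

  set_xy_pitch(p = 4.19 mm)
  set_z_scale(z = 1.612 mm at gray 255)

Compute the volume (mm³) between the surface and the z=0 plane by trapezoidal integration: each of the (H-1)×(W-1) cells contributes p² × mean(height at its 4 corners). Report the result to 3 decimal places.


height_mm = gray/255 × 1.612; cell vol = 4.19² × mean(4 corners)
unit = 4.19² × 1.612 / (4×255) = 0.0277455 mm³ per gray-sum
row 0: Σ corner-gray over 11 cells = 5469  → 151.7403
row 1: Σ corner-gray over 11 cells = 5771  → 160.1194
row 2: Σ corner-gray over 11 cells = 5528  → 153.3772
Σ rows: total corner-gray = 16768  → 465.2369 mm³

465.237


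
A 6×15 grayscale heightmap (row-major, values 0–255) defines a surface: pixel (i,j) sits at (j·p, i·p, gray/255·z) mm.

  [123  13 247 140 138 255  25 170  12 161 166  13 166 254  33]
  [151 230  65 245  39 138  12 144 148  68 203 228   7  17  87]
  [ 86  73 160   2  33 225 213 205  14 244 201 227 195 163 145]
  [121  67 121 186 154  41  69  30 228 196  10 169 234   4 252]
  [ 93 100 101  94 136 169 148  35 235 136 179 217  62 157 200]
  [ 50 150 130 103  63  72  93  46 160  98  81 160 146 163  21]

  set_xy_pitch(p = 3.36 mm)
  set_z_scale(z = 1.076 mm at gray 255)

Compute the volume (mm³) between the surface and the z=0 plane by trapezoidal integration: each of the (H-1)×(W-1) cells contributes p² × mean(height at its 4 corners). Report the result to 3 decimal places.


429.394

height_mm = gray/255 × 1.076; cell vol = 3.36² × mean(4 corners)
unit = 3.36² × 1.076 / (4×255) = 0.0119094 mm³ per gray-sum
row 0: Σ corner-gray over 14 cells = 7002  → 83.3898
row 1: Σ corner-gray over 14 cells = 7467  → 88.9276
row 2: Σ corner-gray over 14 cells = 7532  → 89.7018
row 3: Σ corner-gray over 14 cells = 7222  → 86.0098
row 4: Σ corner-gray over 14 cells = 6832  → 81.3652
Σ rows: total corner-gray = 36055  → 429.3942 mm³


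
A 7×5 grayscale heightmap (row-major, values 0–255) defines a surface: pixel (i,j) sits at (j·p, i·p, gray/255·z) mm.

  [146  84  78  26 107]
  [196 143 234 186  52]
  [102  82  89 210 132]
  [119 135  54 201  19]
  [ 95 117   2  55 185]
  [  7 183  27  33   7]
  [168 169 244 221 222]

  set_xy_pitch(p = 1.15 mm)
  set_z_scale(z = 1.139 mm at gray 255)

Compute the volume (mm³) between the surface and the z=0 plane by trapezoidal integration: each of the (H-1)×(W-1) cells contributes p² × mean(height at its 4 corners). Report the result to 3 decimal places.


height_mm = gray/255 × 1.139; cell vol = 1.15² × mean(4 corners)
unit = 1.15² × 1.139 / (4×255) = 0.00147679 mm³ per gray-sum
row 0: Σ corner-gray over 4 cells = 2003  → 2.9580
row 1: Σ corner-gray over 4 cells = 2370  → 3.5000
row 2: Σ corner-gray over 4 cells = 1914  → 2.8266
row 3: Σ corner-gray over 4 cells = 1546  → 2.2831
row 4: Σ corner-gray over 4 cells = 1128  → 1.6658
row 5: Σ corner-gray over 4 cells = 2158  → 3.1869
Σ rows: total corner-gray = 11119  → 16.4204 mm³

16.420


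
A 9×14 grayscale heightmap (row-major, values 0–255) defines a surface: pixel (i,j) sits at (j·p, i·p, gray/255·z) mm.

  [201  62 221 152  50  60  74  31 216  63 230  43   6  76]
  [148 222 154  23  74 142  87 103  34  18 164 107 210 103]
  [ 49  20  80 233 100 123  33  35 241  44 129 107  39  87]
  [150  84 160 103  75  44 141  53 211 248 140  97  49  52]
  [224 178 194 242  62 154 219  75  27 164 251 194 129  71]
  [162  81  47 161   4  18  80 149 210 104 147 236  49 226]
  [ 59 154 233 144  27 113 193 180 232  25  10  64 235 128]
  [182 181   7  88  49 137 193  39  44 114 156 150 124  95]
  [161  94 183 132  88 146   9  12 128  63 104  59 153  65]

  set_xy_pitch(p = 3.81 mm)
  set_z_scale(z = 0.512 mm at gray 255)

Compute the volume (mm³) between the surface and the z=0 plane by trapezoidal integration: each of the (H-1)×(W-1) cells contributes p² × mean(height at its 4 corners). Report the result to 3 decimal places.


354.919

height_mm = gray/255 × 0.512; cell vol = 3.81² × mean(4 corners)
unit = 3.81² × 0.512 / (4×255) = 0.00728651 mm³ per gray-sum
row 0: Σ corner-gray over 13 cells = 5620  → 40.9502
row 1: Σ corner-gray over 13 cells = 5431  → 39.5731
row 2: Σ corner-gray over 13 cells = 5516  → 40.1924
row 3: Σ corner-gray over 13 cells = 7085  → 51.6249
row 4: Σ corner-gray over 13 cells = 7033  → 51.2460
row 5: Σ corner-gray over 13 cells = 6367  → 46.3932
row 6: Σ corner-gray over 13 cells = 6248  → 45.5261
row 7: Σ corner-gray over 13 cells = 5409  → 39.4127
Σ rows: total corner-gray = 48709  → 354.9188 mm³


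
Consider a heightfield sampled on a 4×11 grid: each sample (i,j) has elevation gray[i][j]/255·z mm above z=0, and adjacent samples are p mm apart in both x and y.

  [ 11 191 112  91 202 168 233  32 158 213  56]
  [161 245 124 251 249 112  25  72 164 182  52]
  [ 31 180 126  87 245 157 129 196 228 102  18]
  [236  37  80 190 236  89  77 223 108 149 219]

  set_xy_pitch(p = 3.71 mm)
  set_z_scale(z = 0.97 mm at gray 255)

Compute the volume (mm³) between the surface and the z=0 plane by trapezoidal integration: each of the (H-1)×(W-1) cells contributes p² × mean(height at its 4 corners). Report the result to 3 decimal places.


231.944

height_mm = gray/255 × 0.97; cell vol = 3.71² × mean(4 corners)
unit = 3.71² × 0.97 / (4×255) = 0.0130894 mm³ per gray-sum
row 0: Σ corner-gray over 10 cells = 5928  → 77.5939
row 1: Σ corner-gray over 10 cells = 6010  → 78.6672
row 2: Σ corner-gray over 10 cells = 5782  → 75.6828
Σ rows: total corner-gray = 17720  → 231.9440 mm³


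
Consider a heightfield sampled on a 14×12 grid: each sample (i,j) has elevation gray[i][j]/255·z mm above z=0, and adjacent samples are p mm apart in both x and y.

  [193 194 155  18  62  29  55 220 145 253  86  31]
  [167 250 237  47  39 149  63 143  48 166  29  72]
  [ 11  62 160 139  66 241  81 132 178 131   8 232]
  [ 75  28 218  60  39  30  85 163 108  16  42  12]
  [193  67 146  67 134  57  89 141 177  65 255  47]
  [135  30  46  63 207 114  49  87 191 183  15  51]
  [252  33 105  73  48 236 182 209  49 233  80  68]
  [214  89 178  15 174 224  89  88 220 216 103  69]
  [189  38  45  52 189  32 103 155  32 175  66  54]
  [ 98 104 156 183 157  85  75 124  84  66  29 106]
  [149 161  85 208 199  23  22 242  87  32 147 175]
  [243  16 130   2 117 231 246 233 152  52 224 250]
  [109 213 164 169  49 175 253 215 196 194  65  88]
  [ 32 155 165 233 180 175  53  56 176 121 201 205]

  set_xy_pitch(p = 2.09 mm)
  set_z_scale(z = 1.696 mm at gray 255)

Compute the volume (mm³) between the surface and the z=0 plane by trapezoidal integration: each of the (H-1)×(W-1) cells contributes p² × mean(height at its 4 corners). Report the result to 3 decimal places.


501.084

height_mm = gray/255 × 1.696; cell vol = 2.09² × mean(4 corners)
unit = 2.09² × 1.696 / (4×255) = 0.00726304 mm³ per gray-sum
row 0: Σ corner-gray over 11 cells = 5239  → 38.0511
row 1: Σ corner-gray over 11 cells = 5220  → 37.9131
row 2: Σ corner-gray over 11 cells = 4304  → 31.2601
row 3: Σ corner-gray over 11 cells = 4301  → 31.2383
row 4: Σ corner-gray over 11 cells = 4792  → 34.8045
row 5: Σ corner-gray over 11 cells = 4972  → 36.1118
row 6: Σ corner-gray over 11 cells = 5891  → 42.7866
row 7: Σ corner-gray over 11 cells = 5092  → 36.9834
row 8: Σ corner-gray over 11 cells = 4347  → 31.5724
row 9: Σ corner-gray over 11 cells = 5066  → 36.7945
row 10: Σ corner-gray over 11 cells = 6035  → 43.8324
row 11: Σ corner-gray over 11 cells = 6882  → 49.9842
row 12: Σ corner-gray over 11 cells = 6850  → 49.7518
Σ rows: total corner-gray = 68991  → 501.0842 mm³


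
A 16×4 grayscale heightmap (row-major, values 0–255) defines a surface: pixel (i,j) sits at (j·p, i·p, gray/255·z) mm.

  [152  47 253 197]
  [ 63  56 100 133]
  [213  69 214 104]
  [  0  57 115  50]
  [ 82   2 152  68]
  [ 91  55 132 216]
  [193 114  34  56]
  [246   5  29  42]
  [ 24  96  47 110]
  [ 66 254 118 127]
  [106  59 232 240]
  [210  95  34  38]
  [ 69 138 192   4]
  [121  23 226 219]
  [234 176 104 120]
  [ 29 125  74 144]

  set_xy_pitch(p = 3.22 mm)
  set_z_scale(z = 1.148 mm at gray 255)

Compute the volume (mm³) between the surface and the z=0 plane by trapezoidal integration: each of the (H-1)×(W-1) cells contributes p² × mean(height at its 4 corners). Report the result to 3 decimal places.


height_mm = gray/255 × 1.148; cell vol = 3.22² × mean(4 corners)
unit = 3.22² × 1.148 / (4×255) = 0.0116695 mm³ per gray-sum
row 0: Σ corner-gray over 3 cells = 1457  → 17.0025
row 1: Σ corner-gray over 3 cells = 1391  → 16.2323
row 2: Σ corner-gray over 3 cells = 1277  → 14.9020
row 3: Σ corner-gray over 3 cells = 852  → 9.9424
row 4: Σ corner-gray over 3 cells = 1139  → 13.2916
row 5: Σ corner-gray over 3 cells = 1226  → 14.3068
row 6: Σ corner-gray over 3 cells = 901  → 10.5142
row 7: Σ corner-gray over 3 cells = 776  → 9.0556
row 8: Σ corner-gray over 3 cells = 1357  → 15.8356
row 9: Σ corner-gray over 3 cells = 1865  → 21.7637
row 10: Σ corner-gray over 3 cells = 1434  → 16.7341
row 11: Σ corner-gray over 3 cells = 1239  → 14.4586
row 12: Σ corner-gray over 3 cells = 1571  → 18.3328
row 13: Σ corner-gray over 3 cells = 1752  → 20.4450
row 14: Σ corner-gray over 3 cells = 1485  → 17.3293
Σ rows: total corner-gray = 19722  → 230.1465 mm³

230.147


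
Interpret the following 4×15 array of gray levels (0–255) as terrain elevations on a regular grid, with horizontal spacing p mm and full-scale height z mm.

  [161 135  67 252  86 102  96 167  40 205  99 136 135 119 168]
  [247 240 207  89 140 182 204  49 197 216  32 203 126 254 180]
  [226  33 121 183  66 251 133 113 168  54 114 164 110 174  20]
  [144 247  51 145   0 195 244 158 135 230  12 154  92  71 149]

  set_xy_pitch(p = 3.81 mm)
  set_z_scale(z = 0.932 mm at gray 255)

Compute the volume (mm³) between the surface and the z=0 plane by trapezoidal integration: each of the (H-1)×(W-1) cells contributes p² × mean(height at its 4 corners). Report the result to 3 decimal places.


height_mm = gray/255 × 0.932; cell vol = 3.81² × mean(4 corners)
unit = 3.81² × 0.932 / (4×255) = 0.0132637 mm³ per gray-sum
row 0: Σ corner-gray over 14 cells = 8312  → 110.2481
row 1: Σ corner-gray over 14 cells = 8319  → 110.3410
row 2: Σ corner-gray over 14 cells = 7375  → 97.8200
Σ rows: total corner-gray = 24006  → 318.4091 mm³

318.409


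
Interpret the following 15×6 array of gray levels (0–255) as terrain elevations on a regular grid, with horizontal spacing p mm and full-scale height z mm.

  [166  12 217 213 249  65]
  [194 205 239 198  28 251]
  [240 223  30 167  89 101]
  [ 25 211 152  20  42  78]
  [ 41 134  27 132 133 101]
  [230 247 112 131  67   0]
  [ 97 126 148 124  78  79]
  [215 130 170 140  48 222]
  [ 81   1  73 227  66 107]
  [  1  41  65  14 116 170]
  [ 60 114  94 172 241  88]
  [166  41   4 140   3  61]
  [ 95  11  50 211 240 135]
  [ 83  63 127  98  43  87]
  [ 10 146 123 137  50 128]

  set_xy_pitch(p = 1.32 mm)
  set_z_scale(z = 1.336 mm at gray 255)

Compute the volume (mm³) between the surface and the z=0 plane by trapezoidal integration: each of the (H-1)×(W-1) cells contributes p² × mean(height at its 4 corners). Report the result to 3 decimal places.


height_mm = gray/255 × 1.336; cell vol = 1.32² × mean(4 corners)
unit = 1.32² × 1.336 / (4×255) = 0.0022822 mm³ per gray-sum
row 0: Σ corner-gray over 5 cells = 3398  → 7.7549
row 1: Σ corner-gray over 5 cells = 3144  → 7.1752
row 2: Σ corner-gray over 5 cells = 2312  → 5.2765
row 3: Σ corner-gray over 5 cells = 1947  → 4.4434
row 4: Σ corner-gray over 5 cells = 2338  → 5.3358
row 5: Σ corner-gray over 5 cells = 2472  → 5.6416
row 6: Σ corner-gray over 5 cells = 2541  → 5.7991
row 7: Σ corner-gray over 5 cells = 2335  → 5.3289
row 8: Σ corner-gray over 5 cells = 1565  → 3.5716
row 9: Σ corner-gray over 5 cells = 2033  → 4.6397
row 10: Σ corner-gray over 5 cells = 1993  → 4.5484
row 11: Σ corner-gray over 5 cells = 1857  → 4.2380
row 12: Σ corner-gray over 5 cells = 2086  → 4.7607
row 13: Σ corner-gray over 5 cells = 1882  → 4.2951
Σ rows: total corner-gray = 31903  → 72.8091 mm³

72.809


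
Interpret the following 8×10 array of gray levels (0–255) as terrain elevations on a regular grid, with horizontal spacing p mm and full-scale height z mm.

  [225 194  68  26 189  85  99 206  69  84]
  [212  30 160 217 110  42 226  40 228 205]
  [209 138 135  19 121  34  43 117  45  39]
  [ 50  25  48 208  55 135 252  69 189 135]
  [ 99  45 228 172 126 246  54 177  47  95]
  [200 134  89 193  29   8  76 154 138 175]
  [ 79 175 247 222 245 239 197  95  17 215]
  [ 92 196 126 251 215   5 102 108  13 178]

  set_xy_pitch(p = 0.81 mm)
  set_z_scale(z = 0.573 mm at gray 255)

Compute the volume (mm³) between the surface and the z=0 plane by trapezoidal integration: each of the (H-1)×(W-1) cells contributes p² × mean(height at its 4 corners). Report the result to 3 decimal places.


11.818

height_mm = gray/255 × 0.573; cell vol = 0.81² × mean(4 corners)
unit = 0.81² × 0.573 / (4×255) = 0.000368574 mm³ per gray-sum
row 0: Σ corner-gray over 9 cells = 4704  → 1.7338
row 1: Σ corner-gray over 9 cells = 4075  → 1.5019
row 2: Σ corner-gray over 9 cells = 3699  → 1.3634
row 3: Σ corner-gray over 9 cells = 4531  → 1.6700
row 4: Σ corner-gray over 9 cells = 4401  → 1.6221
row 5: Σ corner-gray over 9 cells = 5185  → 1.9111
row 6: Σ corner-gray over 9 cells = 5470  → 2.0161
Σ rows: total corner-gray = 32065  → 11.8183 mm³


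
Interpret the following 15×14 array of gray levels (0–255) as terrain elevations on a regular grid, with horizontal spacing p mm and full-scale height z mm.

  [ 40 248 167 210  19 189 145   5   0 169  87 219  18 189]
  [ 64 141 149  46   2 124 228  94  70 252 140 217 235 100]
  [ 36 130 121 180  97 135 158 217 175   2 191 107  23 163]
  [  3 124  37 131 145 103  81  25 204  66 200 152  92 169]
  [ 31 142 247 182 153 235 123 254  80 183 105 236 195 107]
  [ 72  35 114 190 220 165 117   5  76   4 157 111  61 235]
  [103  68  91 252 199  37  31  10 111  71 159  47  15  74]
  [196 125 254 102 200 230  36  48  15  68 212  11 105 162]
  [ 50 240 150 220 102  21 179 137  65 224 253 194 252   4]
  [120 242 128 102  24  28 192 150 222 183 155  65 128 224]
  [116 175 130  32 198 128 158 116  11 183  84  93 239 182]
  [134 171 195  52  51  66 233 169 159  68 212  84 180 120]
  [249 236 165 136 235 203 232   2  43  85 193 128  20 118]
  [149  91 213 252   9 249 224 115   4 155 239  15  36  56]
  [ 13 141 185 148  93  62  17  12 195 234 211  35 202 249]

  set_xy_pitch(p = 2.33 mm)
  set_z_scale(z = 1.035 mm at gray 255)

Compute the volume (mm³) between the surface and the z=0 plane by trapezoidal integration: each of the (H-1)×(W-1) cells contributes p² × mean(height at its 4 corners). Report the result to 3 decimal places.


height_mm = gray/255 × 1.035; cell vol = 2.33² × mean(4 corners)
unit = 2.33² × 1.035 / (4×255) = 0.00550874 mm³ per gray-sum
row 0: Σ corner-gray over 13 cells = 6741  → 37.1344
row 1: Σ corner-gray over 13 cells = 6831  → 37.6302
row 2: Σ corner-gray over 13 cells = 6163  → 33.9503
row 3: Σ corner-gray over 13 cells = 7300  → 40.2138
row 4: Σ corner-gray over 13 cells = 7225  → 39.8006
row 5: Σ corner-gray over 13 cells = 5176  → 28.5132
row 6: Σ corner-gray over 13 cells = 5529  → 30.4578
row 7: Σ corner-gray over 13 cells = 7298  → 40.2028
row 8: Σ corner-gray over 13 cells = 7710  → 42.4724
row 9: Σ corner-gray over 13 cells = 6974  → 38.4179
row 10: Σ corner-gray over 13 cells = 6926  → 38.1535
row 11: Σ corner-gray over 13 cells = 7257  → 39.9769
row 12: Σ corner-gray over 13 cells = 7132  → 39.2883
row 13: Σ corner-gray over 13 cells = 6741  → 37.1344
Σ rows: total corner-gray = 95003  → 523.3465 mm³

523.347


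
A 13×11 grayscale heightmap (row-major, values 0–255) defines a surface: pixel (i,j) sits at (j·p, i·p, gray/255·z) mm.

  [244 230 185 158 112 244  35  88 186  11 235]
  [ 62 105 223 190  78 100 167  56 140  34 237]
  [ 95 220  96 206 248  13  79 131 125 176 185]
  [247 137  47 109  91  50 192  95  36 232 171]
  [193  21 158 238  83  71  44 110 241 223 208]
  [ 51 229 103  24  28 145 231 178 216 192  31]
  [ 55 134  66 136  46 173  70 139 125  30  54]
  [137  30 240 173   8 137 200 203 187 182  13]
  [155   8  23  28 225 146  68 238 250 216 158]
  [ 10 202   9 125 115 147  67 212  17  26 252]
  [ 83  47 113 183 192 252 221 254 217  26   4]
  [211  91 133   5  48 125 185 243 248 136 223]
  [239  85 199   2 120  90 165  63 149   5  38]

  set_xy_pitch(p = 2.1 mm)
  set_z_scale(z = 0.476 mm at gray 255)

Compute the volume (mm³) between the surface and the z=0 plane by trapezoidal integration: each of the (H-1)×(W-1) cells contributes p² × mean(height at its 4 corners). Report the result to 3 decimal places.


129.251

height_mm = gray/255 × 0.476; cell vol = 2.1² × mean(4 corners)
unit = 2.1² × 0.476 / (4×255) = 0.002058 mm³ per gray-sum
row 0: Σ corner-gray over 10 cells = 5462  → 11.2408
row 1: Σ corner-gray over 10 cells = 5353  → 11.0165
row 2: Σ corner-gray over 10 cells = 5264  → 10.8333
row 3: Σ corner-gray over 10 cells = 5175  → 10.6502
row 4: Σ corner-gray over 10 cells = 5553  → 11.4281
row 5: Σ corner-gray over 10 cells = 4721  → 9.7158
row 6: Σ corner-gray over 10 cells = 4817  → 9.9134
row 7: Σ corner-gray over 10 cells = 5587  → 11.4980
row 8: Σ corner-gray over 10 cells = 4819  → 9.9175
row 9: Σ corner-gray over 10 cells = 5199  → 10.6995
row 10: Σ corner-gray over 10 cells = 5959  → 12.2636
row 11: Σ corner-gray over 10 cells = 4895  → 10.0739
Σ rows: total corner-gray = 62804  → 129.2506 mm³


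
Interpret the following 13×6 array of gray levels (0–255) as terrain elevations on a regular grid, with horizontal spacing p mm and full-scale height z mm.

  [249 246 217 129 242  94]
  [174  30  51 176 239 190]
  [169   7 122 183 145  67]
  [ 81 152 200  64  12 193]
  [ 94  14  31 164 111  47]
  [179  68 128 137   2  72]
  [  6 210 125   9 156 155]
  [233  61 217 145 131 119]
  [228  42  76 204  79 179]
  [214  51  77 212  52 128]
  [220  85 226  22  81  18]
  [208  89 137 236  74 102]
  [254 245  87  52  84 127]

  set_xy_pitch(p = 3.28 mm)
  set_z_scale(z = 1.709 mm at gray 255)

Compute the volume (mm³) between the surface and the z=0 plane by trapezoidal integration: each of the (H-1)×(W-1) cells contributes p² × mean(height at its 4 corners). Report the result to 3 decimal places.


height_mm = gray/255 × 1.709; cell vol = 3.28² × mean(4 corners)
unit = 3.28² × 1.709 / (4×255) = 0.0180256 mm³ per gray-sum
row 0: Σ corner-gray over 5 cells = 3367  → 60.6922
row 1: Σ corner-gray over 5 cells = 2506  → 45.1721
row 2: Σ corner-gray over 5 cells = 2280  → 41.0984
row 3: Σ corner-gray over 5 cells = 1911  → 34.4469
row 4: Σ corner-gray over 5 cells = 1702  → 30.6796
row 5: Σ corner-gray over 5 cells = 2082  → 37.5293
row 6: Σ corner-gray over 5 cells = 2621  → 47.2451
row 7: Σ corner-gray over 5 cells = 2669  → 48.1103
row 8: Σ corner-gray over 5 cells = 2335  → 42.0898
row 9: Σ corner-gray over 5 cells = 2192  → 39.5121
row 10: Σ corner-gray over 5 cells = 2448  → 44.1267
row 11: Σ corner-gray over 5 cells = 2699  → 48.6511
Σ rows: total corner-gray = 28812  → 519.3534 mm³

519.353


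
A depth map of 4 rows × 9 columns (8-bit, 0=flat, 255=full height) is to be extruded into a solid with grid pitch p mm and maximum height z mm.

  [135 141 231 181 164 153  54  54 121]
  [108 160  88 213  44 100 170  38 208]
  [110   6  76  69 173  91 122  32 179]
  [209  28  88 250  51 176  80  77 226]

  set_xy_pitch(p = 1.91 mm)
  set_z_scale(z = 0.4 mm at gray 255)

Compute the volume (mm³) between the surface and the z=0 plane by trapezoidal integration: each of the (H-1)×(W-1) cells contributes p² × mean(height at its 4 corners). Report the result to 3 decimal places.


height_mm = gray/255 × 0.4; cell vol = 1.91² × mean(4 corners)
unit = 1.91² × 0.4 / (4×255) = 0.00143063 mm³ per gray-sum
row 0: Σ corner-gray over 8 cells = 4154  → 5.9428
row 1: Σ corner-gray over 8 cells = 3369  → 4.8198
row 2: Σ corner-gray over 8 cells = 3362  → 4.8098
Σ rows: total corner-gray = 10885  → 15.5724 mm³

15.572


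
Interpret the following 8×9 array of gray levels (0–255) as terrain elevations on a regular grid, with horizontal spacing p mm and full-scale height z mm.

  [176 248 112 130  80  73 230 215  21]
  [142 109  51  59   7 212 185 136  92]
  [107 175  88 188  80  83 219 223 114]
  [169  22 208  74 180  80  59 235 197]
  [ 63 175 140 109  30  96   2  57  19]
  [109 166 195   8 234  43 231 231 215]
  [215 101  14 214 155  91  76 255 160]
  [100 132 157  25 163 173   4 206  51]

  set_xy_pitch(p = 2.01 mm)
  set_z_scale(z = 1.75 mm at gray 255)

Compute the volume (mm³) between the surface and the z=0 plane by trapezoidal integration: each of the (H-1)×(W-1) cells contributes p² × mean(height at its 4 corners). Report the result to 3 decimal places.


height_mm = gray/255 × 1.75; cell vol = 2.01² × mean(4 corners)
unit = 2.01² × 1.75 / (4×255) = 0.00693154 mm³ per gray-sum
row 0: Σ corner-gray over 8 cells = 4125  → 28.5926
row 1: Σ corner-gray over 8 cells = 4085  → 28.3154
row 2: Σ corner-gray over 8 cells = 4415  → 30.6028
row 3: Σ corner-gray over 8 cells = 3382  → 23.4425
row 4: Σ corner-gray over 8 cells = 3840  → 26.6171
row 5: Σ corner-gray over 8 cells = 4727  → 32.7654
row 6: Σ corner-gray over 8 cells = 4058  → 28.1282
Σ rows: total corner-gray = 28632  → 198.4640 mm³

198.464


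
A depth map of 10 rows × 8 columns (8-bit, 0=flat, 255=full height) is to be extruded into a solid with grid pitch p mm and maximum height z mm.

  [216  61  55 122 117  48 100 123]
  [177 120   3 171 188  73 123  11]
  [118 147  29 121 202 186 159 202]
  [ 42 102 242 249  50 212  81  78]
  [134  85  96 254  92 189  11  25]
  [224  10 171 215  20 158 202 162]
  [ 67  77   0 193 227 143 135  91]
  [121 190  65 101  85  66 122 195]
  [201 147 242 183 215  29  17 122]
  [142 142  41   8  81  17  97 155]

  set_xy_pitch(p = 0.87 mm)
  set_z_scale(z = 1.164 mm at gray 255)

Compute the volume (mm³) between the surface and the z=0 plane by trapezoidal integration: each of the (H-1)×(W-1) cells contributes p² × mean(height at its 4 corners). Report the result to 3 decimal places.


26.903

height_mm = gray/255 × 1.164; cell vol = 0.87² × mean(4 corners)
unit = 0.87² × 1.164 / (4×255) = 0.000863756 mm³ per gray-sum
row 0: Σ corner-gray over 7 cells = 2889  → 2.4954
row 1: Σ corner-gray over 7 cells = 3552  → 3.0681
row 2: Σ corner-gray over 7 cells = 4000  → 3.4550
row 3: Σ corner-gray over 7 cells = 3605  → 3.1138
row 4: Σ corner-gray over 7 cells = 3551  → 3.0672
row 5: Σ corner-gray over 7 cells = 3646  → 3.1493
row 6: Σ corner-gray over 7 cells = 3282  → 2.8348
row 7: Σ corner-gray over 7 cells = 3563  → 3.0776
row 8: Σ corner-gray over 7 cells = 3058  → 2.6414
Σ rows: total corner-gray = 31146  → 26.9026 mm³


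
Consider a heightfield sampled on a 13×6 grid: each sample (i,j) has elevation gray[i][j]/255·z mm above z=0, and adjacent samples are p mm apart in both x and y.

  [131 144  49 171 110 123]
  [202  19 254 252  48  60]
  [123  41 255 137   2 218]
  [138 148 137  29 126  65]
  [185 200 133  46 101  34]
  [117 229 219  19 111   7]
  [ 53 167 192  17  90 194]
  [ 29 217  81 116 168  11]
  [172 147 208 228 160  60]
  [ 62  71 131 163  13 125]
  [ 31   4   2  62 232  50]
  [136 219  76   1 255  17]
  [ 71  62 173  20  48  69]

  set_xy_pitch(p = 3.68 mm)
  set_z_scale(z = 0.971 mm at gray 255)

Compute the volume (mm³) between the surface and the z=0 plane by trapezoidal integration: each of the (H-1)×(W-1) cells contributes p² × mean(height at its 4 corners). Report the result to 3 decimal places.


height_mm = gray/255 × 0.971; cell vol = 3.68² × mean(4 corners)
unit = 3.68² × 0.971 / (4×255) = 0.0128918 mm³ per gray-sum
row 0: Σ corner-gray over 5 cells = 2610  → 33.6477
row 1: Σ corner-gray over 5 cells = 2619  → 33.7637
row 2: Σ corner-gray over 5 cells = 2294  → 29.5739
row 3: Σ corner-gray over 5 cells = 2262  → 29.1613
row 4: Σ corner-gray over 5 cells = 2459  → 31.7010
row 5: Σ corner-gray over 5 cells = 2459  → 31.7010
row 6: Σ corner-gray over 5 cells = 2383  → 30.7212
row 7: Σ corner-gray over 5 cells = 2922  → 37.6699
row 8: Σ corner-gray over 5 cells = 2661  → 34.3052
row 9: Σ corner-gray over 5 cells = 1624  → 20.9363
row 10: Σ corner-gray over 5 cells = 1936  → 24.9586
row 11: Σ corner-gray over 5 cells = 2001  → 25.7966
Σ rows: total corner-gray = 28230  → 363.9365 mm³

363.936


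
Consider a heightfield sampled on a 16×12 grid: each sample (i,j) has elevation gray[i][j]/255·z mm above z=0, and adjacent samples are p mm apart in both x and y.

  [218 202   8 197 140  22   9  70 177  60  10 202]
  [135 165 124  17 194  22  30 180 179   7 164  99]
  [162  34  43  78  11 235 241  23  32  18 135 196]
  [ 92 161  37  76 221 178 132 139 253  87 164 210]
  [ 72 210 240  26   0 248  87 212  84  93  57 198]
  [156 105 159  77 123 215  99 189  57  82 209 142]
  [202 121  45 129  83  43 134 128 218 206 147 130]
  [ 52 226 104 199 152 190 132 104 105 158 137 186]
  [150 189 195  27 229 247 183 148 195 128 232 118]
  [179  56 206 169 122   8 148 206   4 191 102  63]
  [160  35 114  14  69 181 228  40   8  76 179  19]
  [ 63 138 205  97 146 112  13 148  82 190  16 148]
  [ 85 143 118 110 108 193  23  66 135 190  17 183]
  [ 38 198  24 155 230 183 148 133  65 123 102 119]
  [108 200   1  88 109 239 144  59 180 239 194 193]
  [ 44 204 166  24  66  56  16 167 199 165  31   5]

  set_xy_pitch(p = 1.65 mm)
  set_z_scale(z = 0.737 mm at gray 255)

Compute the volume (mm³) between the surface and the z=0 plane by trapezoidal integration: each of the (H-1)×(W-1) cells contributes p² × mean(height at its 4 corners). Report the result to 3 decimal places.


height_mm = gray/255 × 0.737; cell vol = 1.65² × mean(4 corners)
unit = 1.65² × 0.737 / (4×255) = 0.00196714 mm³ per gray-sum
row 0: Σ corner-gray over 11 cells = 4608  → 9.0646
row 1: Σ corner-gray over 11 cells = 4456  → 8.7656
row 2: Σ corner-gray over 11 cells = 5256  → 10.3393
row 3: Σ corner-gray over 11 cells = 5982  → 11.7674
row 4: Σ corner-gray over 11 cells = 5712  → 11.2363
row 5: Σ corner-gray over 11 cells = 5768  → 11.3465
row 6: Σ corner-gray over 11 cells = 6092  → 11.9838
row 7: Σ corner-gray over 11 cells = 7066  → 13.8998
row 8: Σ corner-gray over 11 cells = 6480  → 12.7471
row 9: Σ corner-gray over 11 cells = 4733  → 9.3105
row 10: Σ corner-gray over 11 cells = 4572  → 8.9938
row 11: Σ corner-gray over 11 cells = 4979  → 9.7944
row 12: Σ corner-gray over 11 cells = 5353  → 10.5301
row 13: Σ corner-gray over 11 cells = 6086  → 11.9720
row 14: Σ corner-gray over 11 cells = 5444  → 10.7091
Σ rows: total corner-gray = 82587  → 162.4602 mm³

162.460
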